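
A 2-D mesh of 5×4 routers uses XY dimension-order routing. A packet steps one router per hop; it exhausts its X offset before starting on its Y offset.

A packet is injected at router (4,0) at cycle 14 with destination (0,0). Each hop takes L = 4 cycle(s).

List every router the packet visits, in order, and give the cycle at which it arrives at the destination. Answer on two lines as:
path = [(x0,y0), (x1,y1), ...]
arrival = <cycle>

#0 — 4,0 | c14
#1 — 3,0 | c18 | W
#2 — 2,0 | c22 | W
#3 — 1,0 | c26 | W
#4 — 0,0 | c30 | W

path = [(4,0), (3,0), (2,0), (1,0), (0,0)]
arrival = 30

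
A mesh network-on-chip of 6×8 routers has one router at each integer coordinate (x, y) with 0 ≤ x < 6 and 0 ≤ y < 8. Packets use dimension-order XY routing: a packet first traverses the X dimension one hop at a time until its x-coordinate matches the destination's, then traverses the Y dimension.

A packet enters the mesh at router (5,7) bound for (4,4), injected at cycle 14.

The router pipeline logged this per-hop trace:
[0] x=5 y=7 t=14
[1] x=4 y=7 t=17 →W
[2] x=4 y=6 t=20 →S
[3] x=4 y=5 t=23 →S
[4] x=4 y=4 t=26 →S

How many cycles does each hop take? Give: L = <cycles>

cyc[1] − cyc[0] = 17 − 14 = 3.
Per-hop latency L = Δcyc = 3.

L = 3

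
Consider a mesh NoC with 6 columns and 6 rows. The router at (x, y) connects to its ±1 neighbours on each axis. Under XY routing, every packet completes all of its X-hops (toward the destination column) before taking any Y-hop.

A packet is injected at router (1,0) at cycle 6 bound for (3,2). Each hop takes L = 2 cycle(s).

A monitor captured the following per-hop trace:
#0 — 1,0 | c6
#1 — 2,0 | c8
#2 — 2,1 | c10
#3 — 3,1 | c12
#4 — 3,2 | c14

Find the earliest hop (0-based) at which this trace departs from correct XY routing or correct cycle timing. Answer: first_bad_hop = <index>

first_bad_hop = 2

hop 1: step (+1,+0), +2 cyc — ok
hop 2: step (+0,+1), +2 cyc — BAD: Y-move but x=2≠3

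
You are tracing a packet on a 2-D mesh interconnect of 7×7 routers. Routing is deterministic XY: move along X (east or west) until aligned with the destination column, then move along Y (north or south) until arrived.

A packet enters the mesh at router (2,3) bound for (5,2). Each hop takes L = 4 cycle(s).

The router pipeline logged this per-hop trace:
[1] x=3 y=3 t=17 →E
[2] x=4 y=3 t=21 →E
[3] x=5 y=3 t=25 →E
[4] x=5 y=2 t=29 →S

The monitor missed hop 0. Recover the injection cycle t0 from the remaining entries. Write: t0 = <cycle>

cyc[1] = 17 and cyc[k] = t0 + k·L for every k.
t0 = cyc[1] − L = 17 − 4 = 13.

t0 = 13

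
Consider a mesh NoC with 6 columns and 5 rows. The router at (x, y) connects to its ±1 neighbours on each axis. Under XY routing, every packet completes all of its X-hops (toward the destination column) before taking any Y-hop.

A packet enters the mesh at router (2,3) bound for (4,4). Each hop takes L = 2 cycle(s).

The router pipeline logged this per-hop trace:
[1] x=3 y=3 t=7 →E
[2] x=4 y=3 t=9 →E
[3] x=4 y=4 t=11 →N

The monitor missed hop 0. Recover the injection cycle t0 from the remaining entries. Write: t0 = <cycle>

t0 = 5

cyc[1] = 7 and cyc[k] = t0 + k·L for every k.
Therefore t0 = 7 − L = 5.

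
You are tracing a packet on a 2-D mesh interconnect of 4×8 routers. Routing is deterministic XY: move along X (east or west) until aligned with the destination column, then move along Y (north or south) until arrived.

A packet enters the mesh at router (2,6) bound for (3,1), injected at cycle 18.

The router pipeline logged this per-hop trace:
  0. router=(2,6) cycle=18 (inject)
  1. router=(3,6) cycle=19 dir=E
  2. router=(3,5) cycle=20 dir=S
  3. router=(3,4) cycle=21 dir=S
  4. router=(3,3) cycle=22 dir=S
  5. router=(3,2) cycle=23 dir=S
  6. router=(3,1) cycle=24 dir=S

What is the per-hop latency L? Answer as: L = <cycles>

Between hops 0 and 1 the cycle counter advances 19 − 18 = 1.
Each hop adds L, hence L = 1.

L = 1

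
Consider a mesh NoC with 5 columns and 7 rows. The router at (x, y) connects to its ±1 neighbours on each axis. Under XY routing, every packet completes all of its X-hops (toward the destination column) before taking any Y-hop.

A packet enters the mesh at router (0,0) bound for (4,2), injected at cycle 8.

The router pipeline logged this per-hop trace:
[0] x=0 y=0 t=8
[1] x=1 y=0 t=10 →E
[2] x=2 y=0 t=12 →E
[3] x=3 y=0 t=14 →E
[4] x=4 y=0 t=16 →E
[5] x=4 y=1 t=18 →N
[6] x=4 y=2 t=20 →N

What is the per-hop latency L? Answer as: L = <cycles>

Δcyc across hop 0→1: 10 − 8 = 2.
Each hop adds L, hence L = 2.

L = 2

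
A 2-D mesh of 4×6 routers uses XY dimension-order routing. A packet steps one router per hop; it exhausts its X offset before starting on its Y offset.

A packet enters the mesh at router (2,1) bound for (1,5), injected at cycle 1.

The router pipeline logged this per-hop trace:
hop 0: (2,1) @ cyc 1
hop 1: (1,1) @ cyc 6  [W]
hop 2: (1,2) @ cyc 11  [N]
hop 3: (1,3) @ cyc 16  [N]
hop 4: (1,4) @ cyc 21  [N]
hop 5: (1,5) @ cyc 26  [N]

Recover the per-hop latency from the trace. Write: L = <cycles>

Between hops 0 and 1 the cycle counter advances 6 − 1 = 5.
Per-hop latency L = Δcyc = 5.

L = 5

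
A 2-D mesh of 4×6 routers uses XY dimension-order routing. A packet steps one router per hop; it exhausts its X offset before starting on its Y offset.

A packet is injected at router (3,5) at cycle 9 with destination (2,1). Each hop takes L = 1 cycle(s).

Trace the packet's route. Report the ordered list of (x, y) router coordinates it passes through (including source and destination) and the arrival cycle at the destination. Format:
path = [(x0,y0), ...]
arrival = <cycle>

  0. router=(3,5) cycle=9 (inject)
  1. router=(2,5) cycle=10 dir=W
  2. router=(2,4) cycle=11 dir=S
  3. router=(2,3) cycle=12 dir=S
  4. router=(2,2) cycle=13 dir=S
  5. router=(2,1) cycle=14 dir=S

path = [(3,5), (2,5), (2,4), (2,3), (2,2), (2,1)]
arrival = 14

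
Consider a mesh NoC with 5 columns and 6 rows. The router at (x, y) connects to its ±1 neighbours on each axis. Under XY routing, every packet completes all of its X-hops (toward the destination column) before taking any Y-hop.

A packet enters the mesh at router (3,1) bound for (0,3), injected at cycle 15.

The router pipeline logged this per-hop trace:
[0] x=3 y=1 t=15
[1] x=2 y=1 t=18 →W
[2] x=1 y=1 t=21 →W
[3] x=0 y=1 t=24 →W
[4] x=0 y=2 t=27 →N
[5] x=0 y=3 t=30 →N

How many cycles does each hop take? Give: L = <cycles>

L = 3

From hop 0 (15) to hop 1 (18): +3 cycles.
That increment is L by definition: L = 3.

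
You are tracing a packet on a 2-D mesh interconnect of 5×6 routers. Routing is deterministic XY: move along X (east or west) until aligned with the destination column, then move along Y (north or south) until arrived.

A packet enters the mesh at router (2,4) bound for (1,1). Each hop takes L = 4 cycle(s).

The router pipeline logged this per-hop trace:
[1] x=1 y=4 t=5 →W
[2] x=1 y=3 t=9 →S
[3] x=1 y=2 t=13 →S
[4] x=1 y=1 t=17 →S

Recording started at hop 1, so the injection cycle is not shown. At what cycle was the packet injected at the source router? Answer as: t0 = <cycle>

t0 = 1

At hop 1 the cycle is 5; in general cyc_k = t0 + kL.
Therefore t0 = 5 − L = 1.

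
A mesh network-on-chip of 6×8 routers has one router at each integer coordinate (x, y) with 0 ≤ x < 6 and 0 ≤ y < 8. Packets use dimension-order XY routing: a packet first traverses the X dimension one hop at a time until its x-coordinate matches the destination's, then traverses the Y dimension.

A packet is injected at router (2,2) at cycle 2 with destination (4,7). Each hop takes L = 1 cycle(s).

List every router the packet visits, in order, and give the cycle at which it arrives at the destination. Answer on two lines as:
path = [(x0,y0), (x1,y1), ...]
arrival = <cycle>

  0. router=(2,2) cycle=2 (inject)
  1. router=(3,2) cycle=3 dir=E
  2. router=(4,2) cycle=4 dir=E
  3. router=(4,3) cycle=5 dir=N
  4. router=(4,4) cycle=6 dir=N
  5. router=(4,5) cycle=7 dir=N
  6. router=(4,6) cycle=8 dir=N
  7. router=(4,7) cycle=9 dir=N

path = [(2,2), (3,2), (4,2), (4,3), (4,4), (4,5), (4,6), (4,7)]
arrival = 9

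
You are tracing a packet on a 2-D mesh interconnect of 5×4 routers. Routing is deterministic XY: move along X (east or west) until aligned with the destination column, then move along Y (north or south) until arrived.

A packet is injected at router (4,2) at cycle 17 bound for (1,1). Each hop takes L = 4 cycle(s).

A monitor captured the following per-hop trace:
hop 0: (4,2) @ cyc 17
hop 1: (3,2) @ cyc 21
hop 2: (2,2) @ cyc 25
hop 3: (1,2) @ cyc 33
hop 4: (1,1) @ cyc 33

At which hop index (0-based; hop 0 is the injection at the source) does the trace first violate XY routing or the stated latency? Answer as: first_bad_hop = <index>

first_bad_hop = 3

hop 1: step (-1,+0), +4 cyc — ok
hop 2: step (-1,+0), +4 cyc — ok
hop 3: step (-1,+0), +8 cyc — BAD: Δcyc=8≠L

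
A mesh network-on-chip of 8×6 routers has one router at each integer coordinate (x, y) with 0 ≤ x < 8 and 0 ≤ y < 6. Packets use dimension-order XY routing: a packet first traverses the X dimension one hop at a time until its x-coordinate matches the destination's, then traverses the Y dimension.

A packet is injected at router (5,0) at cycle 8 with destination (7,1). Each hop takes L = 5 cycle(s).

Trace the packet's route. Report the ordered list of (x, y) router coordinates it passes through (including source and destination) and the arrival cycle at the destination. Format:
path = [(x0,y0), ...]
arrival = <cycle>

path = [(5,0), (6,0), (7,0), (7,1)]
arrival = 23

#0 — 5,0 | c8
#1 — 6,0 | c13 | E
#2 — 7,0 | c18 | E
#3 — 7,1 | c23 | N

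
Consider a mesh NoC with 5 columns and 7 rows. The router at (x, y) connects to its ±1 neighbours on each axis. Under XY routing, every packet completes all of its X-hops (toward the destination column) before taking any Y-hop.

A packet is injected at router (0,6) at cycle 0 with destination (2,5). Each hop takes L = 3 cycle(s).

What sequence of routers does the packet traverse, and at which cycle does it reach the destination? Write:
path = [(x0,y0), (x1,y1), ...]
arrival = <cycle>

  0. router=(0,6) cycle=0 (inject)
  1. router=(1,6) cycle=3 dir=E
  2. router=(2,6) cycle=6 dir=E
  3. router=(2,5) cycle=9 dir=S

path = [(0,6), (1,6), (2,6), (2,5)]
arrival = 9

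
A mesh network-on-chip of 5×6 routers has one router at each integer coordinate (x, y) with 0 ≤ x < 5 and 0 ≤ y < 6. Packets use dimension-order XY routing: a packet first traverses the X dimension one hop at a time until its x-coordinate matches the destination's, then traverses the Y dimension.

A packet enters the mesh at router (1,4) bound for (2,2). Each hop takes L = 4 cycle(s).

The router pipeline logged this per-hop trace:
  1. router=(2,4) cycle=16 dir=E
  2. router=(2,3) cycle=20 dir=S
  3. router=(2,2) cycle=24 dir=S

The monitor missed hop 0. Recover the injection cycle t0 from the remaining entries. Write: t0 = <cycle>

t0 = 12

The first recorded entry is hop 1 at cycle 16.
So t0 = 16 − 1·4 = 12.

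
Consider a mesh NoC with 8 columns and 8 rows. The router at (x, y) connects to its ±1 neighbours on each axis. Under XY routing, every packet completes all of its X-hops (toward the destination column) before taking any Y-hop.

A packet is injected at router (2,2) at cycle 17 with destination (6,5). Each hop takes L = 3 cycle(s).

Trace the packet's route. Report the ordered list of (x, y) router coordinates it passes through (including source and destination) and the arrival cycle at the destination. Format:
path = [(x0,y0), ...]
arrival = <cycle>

path = [(2,2), (3,2), (4,2), (5,2), (6,2), (6,3), (6,4), (6,5)]
arrival = 38

[0] x=2 y=2 t=17
[1] x=3 y=2 t=20 →E
[2] x=4 y=2 t=23 →E
[3] x=5 y=2 t=26 →E
[4] x=6 y=2 t=29 →E
[5] x=6 y=3 t=32 →N
[6] x=6 y=4 t=35 →N
[7] x=6 y=5 t=38 →N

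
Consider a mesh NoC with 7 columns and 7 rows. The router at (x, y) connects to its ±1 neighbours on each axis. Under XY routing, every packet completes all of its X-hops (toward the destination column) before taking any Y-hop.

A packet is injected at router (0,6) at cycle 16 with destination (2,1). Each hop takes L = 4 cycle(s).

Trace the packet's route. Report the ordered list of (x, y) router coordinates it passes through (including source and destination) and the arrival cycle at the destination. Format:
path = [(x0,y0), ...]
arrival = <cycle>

path = [(0,6), (1,6), (2,6), (2,5), (2,4), (2,3), (2,2), (2,1)]
arrival = 44

  0. router=(0,6) cycle=16 (inject)
  1. router=(1,6) cycle=20 dir=E
  2. router=(2,6) cycle=24 dir=E
  3. router=(2,5) cycle=28 dir=S
  4. router=(2,4) cycle=32 dir=S
  5. router=(2,3) cycle=36 dir=S
  6. router=(2,2) cycle=40 dir=S
  7. router=(2,1) cycle=44 dir=S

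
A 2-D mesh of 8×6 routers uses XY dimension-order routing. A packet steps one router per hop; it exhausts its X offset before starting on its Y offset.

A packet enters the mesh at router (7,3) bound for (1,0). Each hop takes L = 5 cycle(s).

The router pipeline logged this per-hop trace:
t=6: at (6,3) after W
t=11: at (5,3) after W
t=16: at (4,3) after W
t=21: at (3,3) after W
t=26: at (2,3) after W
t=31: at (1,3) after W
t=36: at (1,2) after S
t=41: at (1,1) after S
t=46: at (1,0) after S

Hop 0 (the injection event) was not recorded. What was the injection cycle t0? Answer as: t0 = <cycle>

The first recorded entry is hop 1 at cycle 6.
t0 = cyc[1] − L = 6 − 5 = 1.

t0 = 1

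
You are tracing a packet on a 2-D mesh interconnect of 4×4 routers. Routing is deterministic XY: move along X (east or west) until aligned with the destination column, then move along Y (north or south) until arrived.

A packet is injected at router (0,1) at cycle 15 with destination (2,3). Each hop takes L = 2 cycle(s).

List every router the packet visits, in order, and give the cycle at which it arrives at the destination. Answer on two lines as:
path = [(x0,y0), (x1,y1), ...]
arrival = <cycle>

path = [(0,1), (1,1), (2,1), (2,2), (2,3)]
arrival = 23

hop 0: (0,1) @ cyc 15
hop 1: (1,1) @ cyc 17  [E]
hop 2: (2,1) @ cyc 19  [E]
hop 3: (2,2) @ cyc 21  [N]
hop 4: (2,3) @ cyc 23  [N]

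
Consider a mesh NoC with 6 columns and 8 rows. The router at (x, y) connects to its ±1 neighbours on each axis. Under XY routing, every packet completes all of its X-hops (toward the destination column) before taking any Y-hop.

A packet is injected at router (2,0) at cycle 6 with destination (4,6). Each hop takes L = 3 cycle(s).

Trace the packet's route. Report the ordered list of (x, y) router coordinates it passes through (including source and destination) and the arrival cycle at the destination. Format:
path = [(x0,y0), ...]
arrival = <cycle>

hop 0: (2,0) @ cyc 6
hop 1: (3,0) @ cyc 9  [E]
hop 2: (4,0) @ cyc 12  [E]
hop 3: (4,1) @ cyc 15  [N]
hop 4: (4,2) @ cyc 18  [N]
hop 5: (4,3) @ cyc 21  [N]
hop 6: (4,4) @ cyc 24  [N]
hop 7: (4,5) @ cyc 27  [N]
hop 8: (4,6) @ cyc 30  [N]

path = [(2,0), (3,0), (4,0), (4,1), (4,2), (4,3), (4,4), (4,5), (4,6)]
arrival = 30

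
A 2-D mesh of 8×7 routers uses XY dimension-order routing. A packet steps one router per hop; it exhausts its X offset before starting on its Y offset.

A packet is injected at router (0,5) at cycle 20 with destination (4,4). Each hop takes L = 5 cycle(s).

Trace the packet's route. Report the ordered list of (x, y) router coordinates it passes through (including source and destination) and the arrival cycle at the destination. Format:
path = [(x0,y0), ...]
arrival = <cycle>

[0] x=0 y=5 t=20
[1] x=1 y=5 t=25 →E
[2] x=2 y=5 t=30 →E
[3] x=3 y=5 t=35 →E
[4] x=4 y=5 t=40 →E
[5] x=4 y=4 t=45 →S

path = [(0,5), (1,5), (2,5), (3,5), (4,5), (4,4)]
arrival = 45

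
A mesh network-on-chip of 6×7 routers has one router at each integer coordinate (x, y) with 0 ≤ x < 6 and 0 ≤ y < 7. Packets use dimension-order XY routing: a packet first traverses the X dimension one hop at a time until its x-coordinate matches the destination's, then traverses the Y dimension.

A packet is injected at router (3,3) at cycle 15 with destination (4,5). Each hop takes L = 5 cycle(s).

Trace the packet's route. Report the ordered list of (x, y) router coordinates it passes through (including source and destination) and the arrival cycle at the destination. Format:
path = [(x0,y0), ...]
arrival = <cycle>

path = [(3,3), (4,3), (4,4), (4,5)]
arrival = 30

#0 — 3,3 | c15
#1 — 4,3 | c20 | E
#2 — 4,4 | c25 | N
#3 — 4,5 | c30 | N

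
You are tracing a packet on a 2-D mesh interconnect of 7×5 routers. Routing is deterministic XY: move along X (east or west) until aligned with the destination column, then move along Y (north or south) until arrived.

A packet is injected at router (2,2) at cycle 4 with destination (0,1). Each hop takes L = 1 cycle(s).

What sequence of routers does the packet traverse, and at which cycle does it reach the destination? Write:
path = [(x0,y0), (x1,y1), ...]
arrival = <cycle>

t=4: at (2,2)
t=5: at (1,2) after W
t=6: at (0,2) after W
t=7: at (0,1) after S

path = [(2,2), (1,2), (0,2), (0,1)]
arrival = 7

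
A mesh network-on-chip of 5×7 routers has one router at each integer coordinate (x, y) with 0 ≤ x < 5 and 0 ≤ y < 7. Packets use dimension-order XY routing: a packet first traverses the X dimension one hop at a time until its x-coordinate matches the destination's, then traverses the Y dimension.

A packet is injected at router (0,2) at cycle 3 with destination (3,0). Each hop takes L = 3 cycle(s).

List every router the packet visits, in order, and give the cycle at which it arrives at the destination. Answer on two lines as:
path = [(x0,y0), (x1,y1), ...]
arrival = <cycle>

t=3: at (0,2)
t=6: at (1,2) after E
t=9: at (2,2) after E
t=12: at (3,2) after E
t=15: at (3,1) after S
t=18: at (3,0) after S

path = [(0,2), (1,2), (2,2), (3,2), (3,1), (3,0)]
arrival = 18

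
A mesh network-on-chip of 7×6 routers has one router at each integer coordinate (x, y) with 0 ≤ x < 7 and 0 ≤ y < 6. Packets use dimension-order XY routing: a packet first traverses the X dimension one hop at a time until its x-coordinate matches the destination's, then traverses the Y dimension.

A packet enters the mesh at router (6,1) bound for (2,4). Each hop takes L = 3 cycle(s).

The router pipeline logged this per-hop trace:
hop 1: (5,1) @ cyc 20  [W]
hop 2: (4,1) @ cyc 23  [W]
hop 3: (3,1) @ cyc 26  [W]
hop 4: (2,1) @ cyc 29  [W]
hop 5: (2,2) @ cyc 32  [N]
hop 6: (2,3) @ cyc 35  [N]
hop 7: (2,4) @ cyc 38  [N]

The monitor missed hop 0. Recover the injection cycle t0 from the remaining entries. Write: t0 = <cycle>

t0 = 17

Hop 1 reached at cycle 20; hop k is at t0 + k·L.
t0 = cyc[1] − L = 20 − 3 = 17.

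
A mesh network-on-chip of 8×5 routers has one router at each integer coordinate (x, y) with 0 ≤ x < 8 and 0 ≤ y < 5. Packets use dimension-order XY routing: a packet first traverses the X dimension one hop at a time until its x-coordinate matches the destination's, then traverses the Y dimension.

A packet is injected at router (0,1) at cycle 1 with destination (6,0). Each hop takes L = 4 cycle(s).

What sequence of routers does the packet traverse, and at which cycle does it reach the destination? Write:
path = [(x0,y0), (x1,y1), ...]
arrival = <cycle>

#0 — 0,1 | c1
#1 — 1,1 | c5 | E
#2 — 2,1 | c9 | E
#3 — 3,1 | c13 | E
#4 — 4,1 | c17 | E
#5 — 5,1 | c21 | E
#6 — 6,1 | c25 | E
#7 — 6,0 | c29 | S

path = [(0,1), (1,1), (2,1), (3,1), (4,1), (5,1), (6,1), (6,0)]
arrival = 29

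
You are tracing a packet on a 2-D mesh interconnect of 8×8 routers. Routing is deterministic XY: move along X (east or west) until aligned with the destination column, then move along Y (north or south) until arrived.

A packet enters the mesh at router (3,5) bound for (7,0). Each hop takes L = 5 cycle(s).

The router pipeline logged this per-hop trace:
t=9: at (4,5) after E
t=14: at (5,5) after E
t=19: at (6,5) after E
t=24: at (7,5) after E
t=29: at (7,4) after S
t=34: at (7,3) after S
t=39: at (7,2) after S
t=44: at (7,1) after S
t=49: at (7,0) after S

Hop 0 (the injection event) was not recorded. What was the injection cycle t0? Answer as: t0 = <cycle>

t0 = 4

Hop 1 reached at cycle 9; hop k is at t0 + k·L.
Therefore t0 = 9 − L = 4.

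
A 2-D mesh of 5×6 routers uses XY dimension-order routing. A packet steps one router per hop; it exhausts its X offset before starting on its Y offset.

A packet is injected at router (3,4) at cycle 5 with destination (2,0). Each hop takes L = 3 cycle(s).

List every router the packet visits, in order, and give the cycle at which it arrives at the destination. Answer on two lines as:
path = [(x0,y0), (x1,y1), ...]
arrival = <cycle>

src (3,4)  cyc=5
W→(2,4)  cyc=8
S→(2,3)  cyc=11
S→(2,2)  cyc=14
S→(2,1)  cyc=17
S→(2,0)  cyc=20

path = [(3,4), (2,4), (2,3), (2,2), (2,1), (2,0)]
arrival = 20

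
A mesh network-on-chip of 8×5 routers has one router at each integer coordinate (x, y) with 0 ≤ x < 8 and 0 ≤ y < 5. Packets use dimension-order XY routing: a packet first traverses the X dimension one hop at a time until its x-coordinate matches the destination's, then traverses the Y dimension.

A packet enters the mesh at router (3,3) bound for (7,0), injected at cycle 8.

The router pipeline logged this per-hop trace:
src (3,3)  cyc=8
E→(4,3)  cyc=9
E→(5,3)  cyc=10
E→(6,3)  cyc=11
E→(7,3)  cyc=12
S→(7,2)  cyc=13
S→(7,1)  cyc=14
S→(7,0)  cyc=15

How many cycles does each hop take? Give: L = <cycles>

From hop 0 (8) to hop 1 (9): +1 cycles.
One hop costs L cycles, so L = 1.

L = 1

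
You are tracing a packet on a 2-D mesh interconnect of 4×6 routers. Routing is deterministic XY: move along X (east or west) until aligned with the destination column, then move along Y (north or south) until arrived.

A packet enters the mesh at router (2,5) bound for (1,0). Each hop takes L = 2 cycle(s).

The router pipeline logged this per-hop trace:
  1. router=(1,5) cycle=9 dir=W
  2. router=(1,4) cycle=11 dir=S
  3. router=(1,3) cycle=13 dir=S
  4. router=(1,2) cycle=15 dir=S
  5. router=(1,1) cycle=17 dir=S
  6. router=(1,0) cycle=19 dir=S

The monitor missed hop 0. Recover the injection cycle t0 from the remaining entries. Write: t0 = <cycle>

t0 = 7

cyc[1] = 9 and cyc[k] = t0 + k·L for every k.
Subtract one hop: t0 = 9 − 2 = 7.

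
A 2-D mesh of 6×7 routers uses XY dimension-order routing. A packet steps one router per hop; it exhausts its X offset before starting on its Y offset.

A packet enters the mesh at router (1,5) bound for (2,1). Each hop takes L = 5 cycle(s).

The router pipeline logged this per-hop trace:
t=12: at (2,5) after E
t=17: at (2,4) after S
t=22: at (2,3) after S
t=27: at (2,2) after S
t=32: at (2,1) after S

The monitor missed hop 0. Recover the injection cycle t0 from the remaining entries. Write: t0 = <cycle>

cyc[1] = 12 and cyc[k] = t0 + k·L for every k.
t0 = cyc[1] − L = 12 − 5 = 7.

t0 = 7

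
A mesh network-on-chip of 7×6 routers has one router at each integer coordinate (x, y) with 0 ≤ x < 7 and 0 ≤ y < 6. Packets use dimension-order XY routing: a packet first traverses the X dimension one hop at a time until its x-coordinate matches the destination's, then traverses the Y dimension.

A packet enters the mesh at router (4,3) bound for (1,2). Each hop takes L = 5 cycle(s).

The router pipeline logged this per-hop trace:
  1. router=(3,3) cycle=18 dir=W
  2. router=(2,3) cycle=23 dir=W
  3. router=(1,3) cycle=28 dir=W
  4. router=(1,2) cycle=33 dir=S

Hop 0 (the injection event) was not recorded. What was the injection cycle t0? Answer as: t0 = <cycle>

t0 = 13

At hop 1 the cycle is 18; in general cyc_k = t0 + kL.
Therefore t0 = 18 − L = 13.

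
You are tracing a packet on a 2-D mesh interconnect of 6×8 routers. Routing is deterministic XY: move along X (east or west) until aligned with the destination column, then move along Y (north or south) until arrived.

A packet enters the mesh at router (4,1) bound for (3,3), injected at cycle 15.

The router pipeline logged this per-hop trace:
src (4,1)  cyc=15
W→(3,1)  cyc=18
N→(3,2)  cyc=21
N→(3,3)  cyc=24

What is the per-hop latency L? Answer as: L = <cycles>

L = 3

cyc[1] − cyc[0] = 18 − 15 = 3.
That increment is L by definition: L = 3.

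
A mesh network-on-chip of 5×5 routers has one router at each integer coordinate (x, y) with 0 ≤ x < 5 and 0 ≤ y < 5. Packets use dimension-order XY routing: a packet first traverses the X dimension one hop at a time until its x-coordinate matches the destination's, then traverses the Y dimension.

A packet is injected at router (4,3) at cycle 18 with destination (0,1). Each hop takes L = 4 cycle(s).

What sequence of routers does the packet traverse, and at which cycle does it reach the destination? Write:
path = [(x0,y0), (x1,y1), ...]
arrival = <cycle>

path = [(4,3), (3,3), (2,3), (1,3), (0,3), (0,2), (0,1)]
arrival = 42

#0 — 4,3 | c18
#1 — 3,3 | c22 | W
#2 — 2,3 | c26 | W
#3 — 1,3 | c30 | W
#4 — 0,3 | c34 | W
#5 — 0,2 | c38 | S
#6 — 0,1 | c42 | S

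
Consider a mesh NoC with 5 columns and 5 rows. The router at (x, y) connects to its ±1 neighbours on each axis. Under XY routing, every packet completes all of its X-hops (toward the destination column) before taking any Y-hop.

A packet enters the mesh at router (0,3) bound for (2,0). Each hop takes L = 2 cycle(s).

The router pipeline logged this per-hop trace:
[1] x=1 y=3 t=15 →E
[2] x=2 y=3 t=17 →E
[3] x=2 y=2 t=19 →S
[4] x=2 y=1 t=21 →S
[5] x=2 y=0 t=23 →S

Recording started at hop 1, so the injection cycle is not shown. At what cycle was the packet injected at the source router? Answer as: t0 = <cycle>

t0 = 13

The first recorded entry is hop 1 at cycle 15.
Therefore t0 = 15 − L = 13.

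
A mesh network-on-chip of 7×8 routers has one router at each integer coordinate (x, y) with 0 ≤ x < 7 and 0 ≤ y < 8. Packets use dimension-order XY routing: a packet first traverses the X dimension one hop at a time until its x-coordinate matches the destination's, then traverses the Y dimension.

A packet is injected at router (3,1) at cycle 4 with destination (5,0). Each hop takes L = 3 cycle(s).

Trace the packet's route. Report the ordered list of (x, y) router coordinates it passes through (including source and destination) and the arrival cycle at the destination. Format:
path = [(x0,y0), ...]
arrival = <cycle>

path = [(3,1), (4,1), (5,1), (5,0)]
arrival = 13

#0 — 3,1 | c4
#1 — 4,1 | c7 | E
#2 — 5,1 | c10 | E
#3 — 5,0 | c13 | S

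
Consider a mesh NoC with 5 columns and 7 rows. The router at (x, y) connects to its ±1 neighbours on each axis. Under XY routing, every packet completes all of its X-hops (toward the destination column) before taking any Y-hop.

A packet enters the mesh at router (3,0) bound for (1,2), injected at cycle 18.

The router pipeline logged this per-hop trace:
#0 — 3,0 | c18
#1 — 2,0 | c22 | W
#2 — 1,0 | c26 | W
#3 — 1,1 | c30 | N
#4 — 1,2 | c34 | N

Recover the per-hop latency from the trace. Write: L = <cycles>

L = 4

cyc[1] − cyc[0] = 22 − 18 = 4.
Each hop adds L, hence L = 4.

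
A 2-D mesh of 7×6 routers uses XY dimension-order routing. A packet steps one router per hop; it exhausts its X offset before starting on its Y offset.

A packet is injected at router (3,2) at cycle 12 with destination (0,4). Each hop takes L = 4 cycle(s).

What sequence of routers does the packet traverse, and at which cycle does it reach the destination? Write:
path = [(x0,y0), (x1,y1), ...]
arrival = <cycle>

#0 — 3,2 | c12
#1 — 2,2 | c16 | W
#2 — 1,2 | c20 | W
#3 — 0,2 | c24 | W
#4 — 0,3 | c28 | N
#5 — 0,4 | c32 | N

path = [(3,2), (2,2), (1,2), (0,2), (0,3), (0,4)]
arrival = 32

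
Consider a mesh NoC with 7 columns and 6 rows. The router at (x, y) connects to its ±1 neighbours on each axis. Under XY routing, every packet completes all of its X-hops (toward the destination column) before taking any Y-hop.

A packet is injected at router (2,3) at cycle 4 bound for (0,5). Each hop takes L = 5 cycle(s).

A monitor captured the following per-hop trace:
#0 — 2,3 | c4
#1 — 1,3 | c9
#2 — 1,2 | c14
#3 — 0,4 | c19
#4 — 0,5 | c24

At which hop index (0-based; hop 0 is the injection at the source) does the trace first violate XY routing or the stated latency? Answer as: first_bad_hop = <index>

first_bad_hop = 2

  1: Δx=-1 Δy=+0 Δt=5 [ok]
  2: Δx=+0 Δy=-1 Δt=5 [BAD: Y-move but x=1≠0]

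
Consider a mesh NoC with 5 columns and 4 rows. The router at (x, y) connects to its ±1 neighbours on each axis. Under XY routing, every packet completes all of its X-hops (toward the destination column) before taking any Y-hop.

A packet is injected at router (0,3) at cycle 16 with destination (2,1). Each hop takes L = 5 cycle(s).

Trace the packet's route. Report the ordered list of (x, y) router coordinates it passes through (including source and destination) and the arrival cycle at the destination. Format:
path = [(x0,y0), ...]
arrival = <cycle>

path = [(0,3), (1,3), (2,3), (2,2), (2,1)]
arrival = 36

  0. router=(0,3) cycle=16 (inject)
  1. router=(1,3) cycle=21 dir=E
  2. router=(2,3) cycle=26 dir=E
  3. router=(2,2) cycle=31 dir=S
  4. router=(2,1) cycle=36 dir=S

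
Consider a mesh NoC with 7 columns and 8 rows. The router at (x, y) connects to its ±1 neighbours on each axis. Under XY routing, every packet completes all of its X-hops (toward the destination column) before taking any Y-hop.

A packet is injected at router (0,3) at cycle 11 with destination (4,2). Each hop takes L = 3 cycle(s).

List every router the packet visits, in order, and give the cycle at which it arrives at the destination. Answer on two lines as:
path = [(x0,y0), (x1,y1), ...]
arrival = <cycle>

t=11: at (0,3)
t=14: at (1,3) after E
t=17: at (2,3) after E
t=20: at (3,3) after E
t=23: at (4,3) after E
t=26: at (4,2) after S

path = [(0,3), (1,3), (2,3), (3,3), (4,3), (4,2)]
arrival = 26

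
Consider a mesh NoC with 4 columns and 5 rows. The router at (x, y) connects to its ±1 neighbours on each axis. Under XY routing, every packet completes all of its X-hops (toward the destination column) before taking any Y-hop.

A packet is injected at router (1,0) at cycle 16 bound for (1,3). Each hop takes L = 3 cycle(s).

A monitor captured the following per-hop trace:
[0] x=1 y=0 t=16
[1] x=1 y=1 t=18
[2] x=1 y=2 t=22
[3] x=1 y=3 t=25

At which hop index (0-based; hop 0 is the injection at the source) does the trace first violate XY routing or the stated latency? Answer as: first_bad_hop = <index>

first_bad_hop = 1

hop 1: step (+0,+1), +2 cyc — BAD: Δcyc=2≠L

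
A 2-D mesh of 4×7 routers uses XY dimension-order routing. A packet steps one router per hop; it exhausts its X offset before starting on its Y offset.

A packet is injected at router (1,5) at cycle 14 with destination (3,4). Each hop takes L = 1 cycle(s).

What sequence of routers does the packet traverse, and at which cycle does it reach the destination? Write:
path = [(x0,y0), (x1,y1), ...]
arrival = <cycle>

#0 — 1,5 | c14
#1 — 2,5 | c15 | E
#2 — 3,5 | c16 | E
#3 — 3,4 | c17 | S

path = [(1,5), (2,5), (3,5), (3,4)]
arrival = 17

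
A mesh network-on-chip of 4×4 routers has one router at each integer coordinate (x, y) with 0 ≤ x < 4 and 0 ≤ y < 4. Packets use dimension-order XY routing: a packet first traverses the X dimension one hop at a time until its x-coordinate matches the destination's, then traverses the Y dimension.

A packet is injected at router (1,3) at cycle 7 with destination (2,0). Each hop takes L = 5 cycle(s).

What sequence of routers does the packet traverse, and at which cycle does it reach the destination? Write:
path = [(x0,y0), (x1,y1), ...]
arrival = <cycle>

path = [(1,3), (2,3), (2,2), (2,1), (2,0)]
arrival = 27

t=7: at (1,3)
t=12: at (2,3) after E
t=17: at (2,2) after S
t=22: at (2,1) after S
t=27: at (2,0) after S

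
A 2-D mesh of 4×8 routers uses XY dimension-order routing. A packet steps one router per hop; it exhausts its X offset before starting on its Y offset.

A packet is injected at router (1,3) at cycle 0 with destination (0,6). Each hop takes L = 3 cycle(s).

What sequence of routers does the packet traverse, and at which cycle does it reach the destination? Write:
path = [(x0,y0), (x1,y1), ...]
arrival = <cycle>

#0 — 1,3 | c0
#1 — 0,3 | c3 | W
#2 — 0,4 | c6 | N
#3 — 0,5 | c9 | N
#4 — 0,6 | c12 | N

path = [(1,3), (0,3), (0,4), (0,5), (0,6)]
arrival = 12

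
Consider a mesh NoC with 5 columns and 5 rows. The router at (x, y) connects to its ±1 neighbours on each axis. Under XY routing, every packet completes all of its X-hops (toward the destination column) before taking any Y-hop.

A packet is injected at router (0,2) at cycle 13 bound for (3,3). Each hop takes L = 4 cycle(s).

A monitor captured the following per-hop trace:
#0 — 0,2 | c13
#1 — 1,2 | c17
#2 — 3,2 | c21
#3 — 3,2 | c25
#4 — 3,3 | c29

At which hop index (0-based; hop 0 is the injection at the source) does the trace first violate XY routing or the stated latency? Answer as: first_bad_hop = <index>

hop 1: step (+1,+0), +4 cyc — ok
hop 2: step (+2,+0), +4 cyc — BAD: non-unit step

first_bad_hop = 2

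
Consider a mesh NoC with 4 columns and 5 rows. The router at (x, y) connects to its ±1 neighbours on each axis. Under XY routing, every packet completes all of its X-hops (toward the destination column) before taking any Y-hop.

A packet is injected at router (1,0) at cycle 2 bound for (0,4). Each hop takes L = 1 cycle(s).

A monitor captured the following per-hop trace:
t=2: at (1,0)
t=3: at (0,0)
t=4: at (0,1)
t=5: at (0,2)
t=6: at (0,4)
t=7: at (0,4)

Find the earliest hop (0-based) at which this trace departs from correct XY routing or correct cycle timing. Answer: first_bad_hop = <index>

[1] (-1,+0) / 1c ⇒ ok
[2] (+0,+1) / 1c ⇒ ok
[3] (+0,+1) / 1c ⇒ ok
[4] (+0,+2) / 1c ⇒ BAD: non-unit step

first_bad_hop = 4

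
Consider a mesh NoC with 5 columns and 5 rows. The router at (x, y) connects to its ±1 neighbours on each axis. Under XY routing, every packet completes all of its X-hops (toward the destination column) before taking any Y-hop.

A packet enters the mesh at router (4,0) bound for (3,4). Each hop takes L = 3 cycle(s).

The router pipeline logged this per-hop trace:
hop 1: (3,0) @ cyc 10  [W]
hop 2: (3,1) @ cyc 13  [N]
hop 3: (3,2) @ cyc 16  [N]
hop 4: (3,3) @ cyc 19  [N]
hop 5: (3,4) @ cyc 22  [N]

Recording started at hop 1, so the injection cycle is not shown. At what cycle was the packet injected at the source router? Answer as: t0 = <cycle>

cyc[1] = 10 and cyc[k] = t0 + k·L for every k.
Therefore t0 = 10 − L = 7.

t0 = 7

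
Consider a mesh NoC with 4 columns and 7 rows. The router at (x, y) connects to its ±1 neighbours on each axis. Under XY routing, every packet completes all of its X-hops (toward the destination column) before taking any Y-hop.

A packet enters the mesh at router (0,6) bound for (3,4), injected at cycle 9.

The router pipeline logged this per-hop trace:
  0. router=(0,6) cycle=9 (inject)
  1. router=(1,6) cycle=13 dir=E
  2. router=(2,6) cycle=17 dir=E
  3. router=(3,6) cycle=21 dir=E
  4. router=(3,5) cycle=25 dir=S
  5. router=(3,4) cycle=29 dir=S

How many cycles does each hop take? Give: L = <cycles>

Between hops 0 and 1 the cycle counter advances 13 − 9 = 4.
Each hop adds L, hence L = 4.

L = 4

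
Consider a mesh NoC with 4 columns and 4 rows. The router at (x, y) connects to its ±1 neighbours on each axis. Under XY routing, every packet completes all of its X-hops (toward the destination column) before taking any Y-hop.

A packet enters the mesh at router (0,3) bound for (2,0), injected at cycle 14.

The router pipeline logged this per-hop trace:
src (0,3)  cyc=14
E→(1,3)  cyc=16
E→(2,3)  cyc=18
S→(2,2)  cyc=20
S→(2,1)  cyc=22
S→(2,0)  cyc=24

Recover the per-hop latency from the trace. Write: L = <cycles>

cyc[1] − cyc[0] = 16 − 14 = 2.
One hop costs L cycles, so L = 2.

L = 2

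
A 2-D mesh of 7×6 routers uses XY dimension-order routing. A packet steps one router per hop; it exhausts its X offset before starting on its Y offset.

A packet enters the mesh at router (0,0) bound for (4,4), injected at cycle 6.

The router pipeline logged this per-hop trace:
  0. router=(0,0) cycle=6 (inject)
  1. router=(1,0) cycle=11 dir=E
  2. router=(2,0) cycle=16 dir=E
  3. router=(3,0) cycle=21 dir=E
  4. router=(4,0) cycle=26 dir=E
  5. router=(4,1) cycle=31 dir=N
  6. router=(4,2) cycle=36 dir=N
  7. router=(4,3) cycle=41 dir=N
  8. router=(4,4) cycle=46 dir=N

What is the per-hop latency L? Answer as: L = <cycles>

cyc[1] − cyc[0] = 11 − 6 = 5.
Each hop adds L, hence L = 5.

L = 5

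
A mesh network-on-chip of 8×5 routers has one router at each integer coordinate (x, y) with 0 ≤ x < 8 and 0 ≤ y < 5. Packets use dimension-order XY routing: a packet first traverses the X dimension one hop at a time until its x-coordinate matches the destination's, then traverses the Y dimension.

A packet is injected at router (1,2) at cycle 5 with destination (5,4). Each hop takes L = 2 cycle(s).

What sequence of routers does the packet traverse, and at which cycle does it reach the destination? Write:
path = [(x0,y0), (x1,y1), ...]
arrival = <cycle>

[0] x=1 y=2 t=5
[1] x=2 y=2 t=7 →E
[2] x=3 y=2 t=9 →E
[3] x=4 y=2 t=11 →E
[4] x=5 y=2 t=13 →E
[5] x=5 y=3 t=15 →N
[6] x=5 y=4 t=17 →N

path = [(1,2), (2,2), (3,2), (4,2), (5,2), (5,3), (5,4)]
arrival = 17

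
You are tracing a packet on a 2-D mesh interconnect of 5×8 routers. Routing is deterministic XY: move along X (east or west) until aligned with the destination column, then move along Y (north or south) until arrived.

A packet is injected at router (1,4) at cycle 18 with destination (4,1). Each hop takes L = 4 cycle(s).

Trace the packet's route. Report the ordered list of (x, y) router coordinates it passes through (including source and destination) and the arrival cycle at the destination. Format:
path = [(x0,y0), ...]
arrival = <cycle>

  0. router=(1,4) cycle=18 (inject)
  1. router=(2,4) cycle=22 dir=E
  2. router=(3,4) cycle=26 dir=E
  3. router=(4,4) cycle=30 dir=E
  4. router=(4,3) cycle=34 dir=S
  5. router=(4,2) cycle=38 dir=S
  6. router=(4,1) cycle=42 dir=S

path = [(1,4), (2,4), (3,4), (4,4), (4,3), (4,2), (4,1)]
arrival = 42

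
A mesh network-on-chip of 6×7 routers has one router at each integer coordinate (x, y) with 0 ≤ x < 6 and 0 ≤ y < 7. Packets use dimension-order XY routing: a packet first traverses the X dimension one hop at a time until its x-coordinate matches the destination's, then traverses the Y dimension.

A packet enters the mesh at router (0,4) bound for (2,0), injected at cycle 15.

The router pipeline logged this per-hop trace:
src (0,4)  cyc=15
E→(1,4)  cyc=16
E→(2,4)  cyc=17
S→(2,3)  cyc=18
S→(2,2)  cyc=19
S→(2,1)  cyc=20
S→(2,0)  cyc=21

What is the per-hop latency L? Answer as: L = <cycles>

From hop 0 (15) to hop 1 (16): +1 cycles.
One hop costs L cycles, so L = 1.

L = 1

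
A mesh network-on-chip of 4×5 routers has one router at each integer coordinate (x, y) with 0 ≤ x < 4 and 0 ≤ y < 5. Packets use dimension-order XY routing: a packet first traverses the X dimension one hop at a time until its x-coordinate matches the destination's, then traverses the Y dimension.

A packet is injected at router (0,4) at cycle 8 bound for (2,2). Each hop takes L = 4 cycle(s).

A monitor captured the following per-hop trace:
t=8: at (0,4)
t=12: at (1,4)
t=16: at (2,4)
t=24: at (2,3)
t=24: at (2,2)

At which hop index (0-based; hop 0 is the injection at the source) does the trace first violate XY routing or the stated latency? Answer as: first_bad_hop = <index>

hop 1: step (+1,+0), +4 cyc — ok
hop 2: step (+1,+0), +4 cyc — ok
hop 3: step (+0,-1), +8 cyc — BAD: Δcyc=8≠L

first_bad_hop = 3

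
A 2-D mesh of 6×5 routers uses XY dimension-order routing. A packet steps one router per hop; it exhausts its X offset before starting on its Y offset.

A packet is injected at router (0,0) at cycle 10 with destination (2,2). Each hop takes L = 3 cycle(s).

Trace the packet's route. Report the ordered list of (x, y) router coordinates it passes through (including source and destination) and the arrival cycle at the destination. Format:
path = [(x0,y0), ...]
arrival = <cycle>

path = [(0,0), (1,0), (2,0), (2,1), (2,2)]
arrival = 22

  0. router=(0,0) cycle=10 (inject)
  1. router=(1,0) cycle=13 dir=E
  2. router=(2,0) cycle=16 dir=E
  3. router=(2,1) cycle=19 dir=N
  4. router=(2,2) cycle=22 dir=N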